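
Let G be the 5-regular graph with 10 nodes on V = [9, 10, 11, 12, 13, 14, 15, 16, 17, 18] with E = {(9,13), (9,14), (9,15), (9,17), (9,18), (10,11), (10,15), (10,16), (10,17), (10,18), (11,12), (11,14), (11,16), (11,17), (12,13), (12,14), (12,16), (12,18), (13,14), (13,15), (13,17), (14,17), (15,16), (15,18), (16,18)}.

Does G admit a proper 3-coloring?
The clique on vertices [9, 13, 14, 17] has size 4 > 3, so it alone needs 4 colors.

No, G is not 3-colorable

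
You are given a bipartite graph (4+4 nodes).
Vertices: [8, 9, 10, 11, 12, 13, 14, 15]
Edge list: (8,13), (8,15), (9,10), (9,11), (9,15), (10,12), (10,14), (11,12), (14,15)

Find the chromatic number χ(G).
χ(G) = 2

Clique number ω(G) = 2 (lower bound: χ ≥ ω).
The graph is bipartite (no odd cycle), so 2 colors suffice: χ(G) = 2.
A valid 2-coloring: color 1: [10, 11, 13, 15]; color 2: [8, 9, 12, 14].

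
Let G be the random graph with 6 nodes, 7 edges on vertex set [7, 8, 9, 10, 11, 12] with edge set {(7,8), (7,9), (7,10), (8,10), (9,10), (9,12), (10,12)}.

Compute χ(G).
χ(G) = 3

Clique number ω(G) = 3 (lower bound: χ ≥ ω).
The clique on [7, 8, 10] has size 3, forcing χ ≥ 3, and the coloring below uses 3 colors, so χ(G) = 3.
A valid 3-coloring: color 1: [10, 11]; color 2: [8, 9]; color 3: [7, 12].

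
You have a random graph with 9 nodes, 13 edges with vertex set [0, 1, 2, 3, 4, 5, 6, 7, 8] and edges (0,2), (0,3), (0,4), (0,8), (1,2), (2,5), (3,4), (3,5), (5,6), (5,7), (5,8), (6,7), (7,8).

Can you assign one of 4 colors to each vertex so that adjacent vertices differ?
Yes, G is 4-colorable

A valid 4-coloring: color 1: [0, 1, 5]; color 2: [2, 3, 7]; color 3: [4, 6, 8].
(χ(G) = 3 ≤ 4.)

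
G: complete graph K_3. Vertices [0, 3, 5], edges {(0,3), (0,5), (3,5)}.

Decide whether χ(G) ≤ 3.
Yes, G is 3-colorable

A valid 3-coloring: color 1: [5]; color 2: [3]; color 3: [0].
(χ(G) = 3 ≤ 3.)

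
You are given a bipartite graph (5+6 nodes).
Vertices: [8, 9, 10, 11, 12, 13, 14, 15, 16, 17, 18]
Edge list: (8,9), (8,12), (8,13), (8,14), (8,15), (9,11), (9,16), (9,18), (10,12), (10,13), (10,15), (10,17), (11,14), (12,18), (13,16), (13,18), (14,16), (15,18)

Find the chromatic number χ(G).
χ(G) = 2

Clique number ω(G) = 2 (lower bound: χ ≥ ω).
The graph is bipartite (no odd cycle), so 2 colors suffice: χ(G) = 2.
A valid 2-coloring: color 1: [8, 10, 11, 16, 18]; color 2: [9, 12, 13, 14, 15, 17].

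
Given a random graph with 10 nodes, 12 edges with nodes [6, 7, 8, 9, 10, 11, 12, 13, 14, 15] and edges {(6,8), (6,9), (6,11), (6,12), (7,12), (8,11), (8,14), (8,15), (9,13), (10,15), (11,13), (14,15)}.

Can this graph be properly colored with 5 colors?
Yes, G is 5-colorable

A valid 5-coloring: color 1: [6, 7, 13, 15]; color 2: [8, 9, 10, 12]; color 3: [11, 14].
(χ(G) = 3 ≤ 5.)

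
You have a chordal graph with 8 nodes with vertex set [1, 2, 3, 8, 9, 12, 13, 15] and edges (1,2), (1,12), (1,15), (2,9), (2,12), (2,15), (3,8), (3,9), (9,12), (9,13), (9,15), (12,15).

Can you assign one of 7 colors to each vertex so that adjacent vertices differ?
Yes, G is 7-colorable

A valid 7-coloring: color 1: [1, 8, 9]; color 2: [2, 3, 13]; color 3: [15]; color 4: [12].
(χ(G) = 4 ≤ 7.)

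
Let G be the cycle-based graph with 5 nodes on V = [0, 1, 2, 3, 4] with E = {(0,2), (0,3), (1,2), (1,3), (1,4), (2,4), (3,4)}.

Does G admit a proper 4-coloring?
Yes, G is 4-colorable

A valid 4-coloring: color 1: [0, 4]; color 2: [1]; color 3: [2, 3].
(χ(G) = 3 ≤ 4.)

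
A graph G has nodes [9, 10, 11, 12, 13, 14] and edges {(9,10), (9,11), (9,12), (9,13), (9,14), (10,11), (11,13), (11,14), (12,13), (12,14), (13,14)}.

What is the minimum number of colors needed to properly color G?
Clique number ω(G) = 4 (lower bound: χ ≥ ω).
The clique on [9, 11, 13, 14] has size 4, forcing χ ≥ 4, and the coloring below uses 4 colors, so χ(G) = 4.
A valid 4-coloring: color 1: [9]; color 2: [11, 12]; color 3: [10, 14]; color 4: [13].

χ(G) = 4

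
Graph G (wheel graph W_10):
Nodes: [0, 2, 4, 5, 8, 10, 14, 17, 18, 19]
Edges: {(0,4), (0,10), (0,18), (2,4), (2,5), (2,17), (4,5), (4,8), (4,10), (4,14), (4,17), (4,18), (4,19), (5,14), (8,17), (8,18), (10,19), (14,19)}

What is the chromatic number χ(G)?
Clique number ω(G) = 3 (lower bound: χ ≥ ω).
Odd cycle [14, 5, 2, 17, 8, 18, 0, 10, 19] needs 3 colors (χ ≥ 3).
Vertex 4 is adjacent to every vertex of [0, 2, 5, 8, 10, 14, 17, 18, 19], which already need 3 colors among themselves, so 4 needs a new color (χ ≥ 4).
The coloring below uses 4 colors, so χ(G) = 4.
A valid 4-coloring: color 1: [4]; color 2: [2, 8, 10, 14]; color 3: [5, 17, 18, 19]; color 4: [0].

χ(G) = 4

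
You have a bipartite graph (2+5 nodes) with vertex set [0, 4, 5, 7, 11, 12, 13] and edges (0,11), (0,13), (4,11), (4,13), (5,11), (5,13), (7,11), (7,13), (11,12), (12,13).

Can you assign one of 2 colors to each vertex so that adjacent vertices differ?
A valid 2-coloring: color 1: [11, 13]; color 2: [0, 4, 5, 7, 12].
(χ(G) = 2 ≤ 2.)

Yes, G is 2-colorable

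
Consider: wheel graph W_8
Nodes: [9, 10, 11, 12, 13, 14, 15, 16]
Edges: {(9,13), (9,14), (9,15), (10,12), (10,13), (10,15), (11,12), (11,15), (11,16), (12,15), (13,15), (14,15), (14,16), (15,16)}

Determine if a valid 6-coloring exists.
Yes, G is 6-colorable

A valid 6-coloring: color 1: [15]; color 2: [11, 13, 14]; color 3: [9, 10, 16]; color 4: [12].
(χ(G) = 4 ≤ 6.)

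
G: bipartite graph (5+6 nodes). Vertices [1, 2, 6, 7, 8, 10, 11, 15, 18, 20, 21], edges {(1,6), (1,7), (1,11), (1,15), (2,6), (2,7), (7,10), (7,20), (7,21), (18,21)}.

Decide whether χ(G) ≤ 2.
Yes, G is 2-colorable

A valid 2-coloring: color 1: [6, 7, 8, 11, 15, 18]; color 2: [1, 2, 10, 20, 21].
(χ(G) = 2 ≤ 2.)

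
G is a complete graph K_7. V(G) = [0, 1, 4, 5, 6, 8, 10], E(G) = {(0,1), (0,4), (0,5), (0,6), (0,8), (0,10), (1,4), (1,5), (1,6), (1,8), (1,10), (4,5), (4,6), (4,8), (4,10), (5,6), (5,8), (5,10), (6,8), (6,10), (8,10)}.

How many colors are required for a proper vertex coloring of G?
χ(G) = 7

Clique number ω(G) = 7 (lower bound: χ ≥ ω).
The clique on [0, 1, 4, 5, 6, 8, 10] has size 7, forcing χ ≥ 7, and the coloring below uses 7 colors, so χ(G) = 7.
A valid 7-coloring: color 1: [10]; color 2: [4]; color 3: [1]; color 4: [5]; color 5: [6]; color 6: [0]; color 7: [8].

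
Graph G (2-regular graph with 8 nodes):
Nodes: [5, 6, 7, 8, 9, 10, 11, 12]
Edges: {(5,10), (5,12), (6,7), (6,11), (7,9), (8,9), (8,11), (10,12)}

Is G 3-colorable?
Yes, G is 3-colorable

A valid 3-coloring: color 1: [6, 8, 12]; color 2: [7, 10, 11]; color 3: [5, 9].
(χ(G) = 3 ≤ 3.)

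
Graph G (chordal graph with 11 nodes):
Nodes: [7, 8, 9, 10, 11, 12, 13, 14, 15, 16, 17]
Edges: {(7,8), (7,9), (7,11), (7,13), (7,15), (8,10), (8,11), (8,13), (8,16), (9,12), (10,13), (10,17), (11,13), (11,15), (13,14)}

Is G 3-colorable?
No, G is not 3-colorable

The clique on vertices [7, 8, 11, 13] has size 4 > 3, so it alone needs 4 colors.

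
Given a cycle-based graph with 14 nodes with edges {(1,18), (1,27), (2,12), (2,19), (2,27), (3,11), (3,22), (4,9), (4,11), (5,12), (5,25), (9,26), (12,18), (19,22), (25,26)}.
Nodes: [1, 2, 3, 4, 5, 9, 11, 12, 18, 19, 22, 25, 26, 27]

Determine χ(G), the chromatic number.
χ(G) = 3

Clique number ω(G) = 2 (lower bound: χ ≥ ω).
Odd cycle [27, 1, 18, 12, 2] needs 3 colors (χ ≥ 3).
The coloring below uses 3 colors, so χ(G) = 3.
A valid 3-coloring: color 1: [1, 2, 3, 4, 5, 26]; color 2: [9, 11, 12, 22, 25, 27]; color 3: [18, 19].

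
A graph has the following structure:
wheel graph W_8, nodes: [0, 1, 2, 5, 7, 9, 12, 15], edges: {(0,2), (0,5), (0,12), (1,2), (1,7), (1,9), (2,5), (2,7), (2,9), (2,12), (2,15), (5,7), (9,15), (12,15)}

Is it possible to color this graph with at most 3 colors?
Odd cycle [15, 12, 0, 5, 7, 1, 9] needs 3 colors (χ ≥ 3).
Vertex 2 is adjacent to every vertex of [0, 1, 5, 7, 9, 12, 15], which already need 3 colors among themselves, so 2 needs a new color (χ ≥ 4).
Hence χ(G) ≥ 4 > 3, so no proper 3-coloring exists.

No, G is not 3-colorable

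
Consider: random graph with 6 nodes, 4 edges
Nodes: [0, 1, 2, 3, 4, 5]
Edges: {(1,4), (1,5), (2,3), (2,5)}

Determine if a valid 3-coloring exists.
Yes, G is 3-colorable

A valid 3-coloring: color 1: [0, 3, 4, 5]; color 2: [1, 2].
(χ(G) = 2 ≤ 3.)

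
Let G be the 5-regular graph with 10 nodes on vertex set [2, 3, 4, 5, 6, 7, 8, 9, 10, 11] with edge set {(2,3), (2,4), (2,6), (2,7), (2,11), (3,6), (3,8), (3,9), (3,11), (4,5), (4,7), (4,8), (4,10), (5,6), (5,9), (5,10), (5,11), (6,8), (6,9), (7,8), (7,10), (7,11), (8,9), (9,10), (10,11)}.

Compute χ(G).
χ(G) = 4

Clique number ω(G) = 4 (lower bound: χ ≥ ω).
The clique on [3, 6, 8, 9] has size 4, forcing χ ≥ 4, and the coloring below uses 4 colors, so χ(G) = 4.
A valid 4-coloring: color 1: [3, 5, 7]; color 2: [2, 9]; color 3: [4, 6, 11]; color 4: [8, 10].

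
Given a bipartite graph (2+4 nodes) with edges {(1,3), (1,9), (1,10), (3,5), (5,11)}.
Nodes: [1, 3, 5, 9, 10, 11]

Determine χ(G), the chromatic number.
χ(G) = 2

Clique number ω(G) = 2 (lower bound: χ ≥ ω).
The graph is bipartite (no odd cycle), so 2 colors suffice: χ(G) = 2.
A valid 2-coloring: color 1: [1, 5]; color 2: [3, 9, 10, 11].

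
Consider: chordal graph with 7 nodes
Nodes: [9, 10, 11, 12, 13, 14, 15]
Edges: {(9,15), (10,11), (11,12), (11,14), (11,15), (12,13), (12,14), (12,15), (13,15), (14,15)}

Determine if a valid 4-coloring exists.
A valid 4-coloring: color 1: [10, 15]; color 2: [9, 11, 13]; color 3: [12]; color 4: [14].
(χ(G) = 4 ≤ 4.)

Yes, G is 4-colorable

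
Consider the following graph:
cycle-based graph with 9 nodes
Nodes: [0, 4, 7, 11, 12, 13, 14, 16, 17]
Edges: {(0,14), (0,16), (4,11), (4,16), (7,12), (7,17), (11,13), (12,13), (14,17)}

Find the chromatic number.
Clique number ω(G) = 2 (lower bound: χ ≥ ω).
Odd cycle [13, 12, 7, 17, 14, 0, 16, 4, 11] needs 3 colors (χ ≥ 3).
The coloring below uses 3 colors, so χ(G) = 3.
A valid 3-coloring: color 1: [4, 7, 13, 14]; color 2: [0, 11, 12, 17]; color 3: [16].

χ(G) = 3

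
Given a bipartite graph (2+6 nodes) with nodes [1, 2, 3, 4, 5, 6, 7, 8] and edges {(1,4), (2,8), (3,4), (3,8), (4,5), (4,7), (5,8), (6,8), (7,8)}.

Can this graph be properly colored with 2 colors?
Yes, G is 2-colorable

A valid 2-coloring: color 1: [4, 8]; color 2: [1, 2, 3, 5, 6, 7].
(χ(G) = 2 ≤ 2.)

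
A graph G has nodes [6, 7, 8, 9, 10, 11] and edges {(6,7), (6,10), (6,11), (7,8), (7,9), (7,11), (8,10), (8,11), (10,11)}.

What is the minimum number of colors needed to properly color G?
χ(G) = 3

Clique number ω(G) = 3 (lower bound: χ ≥ ω).
The clique on [8, 10, 11] has size 3, forcing χ ≥ 3, and the coloring below uses 3 colors, so χ(G) = 3.
A valid 3-coloring: color 1: [9, 11]; color 2: [7, 10]; color 3: [6, 8].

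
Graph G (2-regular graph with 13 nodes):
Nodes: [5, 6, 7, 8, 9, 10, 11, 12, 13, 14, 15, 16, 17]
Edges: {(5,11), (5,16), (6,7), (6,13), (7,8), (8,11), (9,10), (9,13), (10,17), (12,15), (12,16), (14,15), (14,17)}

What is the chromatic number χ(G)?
χ(G) = 3

Clique number ω(G) = 2 (lower bound: χ ≥ ω).
Odd cycle [7, 6, 13, 9, 10, 17, 14, 15, 12, 16, 5, 11, 8] needs 3 colors (χ ≥ 3).
The coloring below uses 3 colors, so χ(G) = 3.
A valid 3-coloring: color 1: [7, 10, 11, 13, 15, 16]; color 2: [5, 6, 8, 9, 12, 17]; color 3: [14].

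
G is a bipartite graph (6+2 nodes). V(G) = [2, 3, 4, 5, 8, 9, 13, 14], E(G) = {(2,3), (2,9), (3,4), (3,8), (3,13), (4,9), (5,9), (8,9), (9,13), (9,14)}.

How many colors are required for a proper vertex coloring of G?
χ(G) = 2

Clique number ω(G) = 2 (lower bound: χ ≥ ω).
The graph is bipartite (no odd cycle), so 2 colors suffice: χ(G) = 2.
A valid 2-coloring: color 1: [3, 9]; color 2: [2, 4, 5, 8, 13, 14].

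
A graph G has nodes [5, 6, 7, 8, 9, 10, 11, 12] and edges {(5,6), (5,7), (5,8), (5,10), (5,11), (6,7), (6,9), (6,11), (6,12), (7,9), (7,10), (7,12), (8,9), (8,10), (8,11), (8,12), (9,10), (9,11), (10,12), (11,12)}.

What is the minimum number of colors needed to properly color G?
Clique number ω(G) = 3 (lower bound: χ ≥ ω).
Odd cycle [8, 11, 6, 7, 10] needs 3 colors (χ ≥ 3).
Vertex 5 is adjacent to every vertex of [6, 7, 8, 10, 11], which already need 3 colors among themselves, so 5 needs a new color (χ ≥ 4).
The coloring below uses 4 colors, so χ(G) = 4.
A valid 4-coloring: color 1: [7, 8]; color 2: [10, 11]; color 3: [5, 9, 12]; color 4: [6].

χ(G) = 4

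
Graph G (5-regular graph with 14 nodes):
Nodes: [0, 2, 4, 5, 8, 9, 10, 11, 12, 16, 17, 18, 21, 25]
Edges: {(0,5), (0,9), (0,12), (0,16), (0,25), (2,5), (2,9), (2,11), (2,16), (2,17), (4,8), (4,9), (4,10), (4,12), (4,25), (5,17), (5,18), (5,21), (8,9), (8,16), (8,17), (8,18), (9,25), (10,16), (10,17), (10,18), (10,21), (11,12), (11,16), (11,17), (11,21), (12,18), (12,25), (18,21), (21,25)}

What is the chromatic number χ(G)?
Clique number ω(G) = 3 (lower bound: χ ≥ ω).
The clique on [0, 9, 25] has size 3, forcing χ ≥ 3, and the coloring below uses 3 colors, so χ(G) = 3.
A valid 3-coloring: color 1: [9, 12, 16, 17, 21]; color 2: [5, 8, 10, 11, 25]; color 3: [0, 2, 4, 18].

χ(G) = 3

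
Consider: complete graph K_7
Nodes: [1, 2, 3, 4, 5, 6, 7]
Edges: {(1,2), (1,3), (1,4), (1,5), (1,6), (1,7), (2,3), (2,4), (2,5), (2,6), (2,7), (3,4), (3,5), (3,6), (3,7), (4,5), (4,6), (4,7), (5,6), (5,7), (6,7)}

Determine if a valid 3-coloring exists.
The clique on vertices [1, 2, 3, 4, 5, 6, 7] has size 7 > 3, so it alone needs 7 colors.

No, G is not 3-colorable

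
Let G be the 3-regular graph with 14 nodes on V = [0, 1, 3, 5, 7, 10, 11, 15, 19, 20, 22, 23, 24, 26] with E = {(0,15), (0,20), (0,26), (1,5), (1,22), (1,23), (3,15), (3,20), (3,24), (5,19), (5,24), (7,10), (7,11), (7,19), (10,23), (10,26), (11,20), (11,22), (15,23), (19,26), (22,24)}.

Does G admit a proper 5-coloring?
A valid 5-coloring: color 1: [1, 7, 15, 20, 24, 26]; color 2: [0, 3, 19, 22, 23]; color 3: [5, 10, 11].
(χ(G) = 3 ≤ 5.)

Yes, G is 5-colorable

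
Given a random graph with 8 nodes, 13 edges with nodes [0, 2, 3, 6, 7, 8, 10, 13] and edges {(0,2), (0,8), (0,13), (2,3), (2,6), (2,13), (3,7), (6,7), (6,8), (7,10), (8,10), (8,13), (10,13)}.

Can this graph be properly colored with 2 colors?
The clique on vertices [0, 8, 13] has size 3 > 2, so it alone needs 3 colors.

No, G is not 2-colorable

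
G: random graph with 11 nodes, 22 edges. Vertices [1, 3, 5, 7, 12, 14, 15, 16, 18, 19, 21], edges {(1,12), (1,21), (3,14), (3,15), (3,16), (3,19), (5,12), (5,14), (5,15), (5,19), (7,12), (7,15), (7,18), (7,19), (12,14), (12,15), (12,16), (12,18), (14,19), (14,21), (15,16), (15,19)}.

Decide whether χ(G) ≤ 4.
A valid 4-coloring: color 1: [12, 19, 21]; color 2: [1, 14, 15, 18]; color 3: [3, 5, 7]; color 4: [16].
(χ(G) = 4 ≤ 4.)

Yes, G is 4-colorable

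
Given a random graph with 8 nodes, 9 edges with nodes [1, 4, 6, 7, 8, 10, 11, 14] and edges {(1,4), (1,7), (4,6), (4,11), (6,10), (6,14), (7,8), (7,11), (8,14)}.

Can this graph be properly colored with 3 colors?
A valid 3-coloring: color 1: [4, 7, 10, 14]; color 2: [1, 6, 8, 11].
(χ(G) = 2 ≤ 3.)

Yes, G is 3-colorable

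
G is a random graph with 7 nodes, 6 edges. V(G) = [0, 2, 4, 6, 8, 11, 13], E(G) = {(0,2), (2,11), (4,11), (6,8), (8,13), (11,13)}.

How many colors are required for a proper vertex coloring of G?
χ(G) = 2

Clique number ω(G) = 2 (lower bound: χ ≥ ω).
The graph is bipartite (no odd cycle), so 2 colors suffice: χ(G) = 2.
A valid 2-coloring: color 1: [0, 8, 11]; color 2: [2, 4, 6, 13].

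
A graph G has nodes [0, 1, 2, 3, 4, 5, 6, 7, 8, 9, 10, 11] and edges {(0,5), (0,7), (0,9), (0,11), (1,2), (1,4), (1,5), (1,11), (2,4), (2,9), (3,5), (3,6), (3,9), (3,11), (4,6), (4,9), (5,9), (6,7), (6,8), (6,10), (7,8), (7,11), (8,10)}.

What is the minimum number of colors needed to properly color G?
Clique number ω(G) = 3 (lower bound: χ ≥ ω).
The clique on [0, 5, 9] has size 3, forcing χ ≥ 3, and the coloring below uses 3 colors, so χ(G) = 3.
A valid 3-coloring: color 1: [1, 7, 9, 10]; color 2: [0, 3, 4, 8]; color 3: [2, 5, 6, 11].

χ(G) = 3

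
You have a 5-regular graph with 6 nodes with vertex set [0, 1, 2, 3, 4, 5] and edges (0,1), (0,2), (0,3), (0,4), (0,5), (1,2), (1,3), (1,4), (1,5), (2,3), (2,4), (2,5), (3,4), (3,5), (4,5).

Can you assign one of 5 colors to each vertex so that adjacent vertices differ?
No, G is not 5-colorable

The clique on vertices [0, 1, 2, 3, 4, 5] has size 6 > 5, so it alone needs 6 colors.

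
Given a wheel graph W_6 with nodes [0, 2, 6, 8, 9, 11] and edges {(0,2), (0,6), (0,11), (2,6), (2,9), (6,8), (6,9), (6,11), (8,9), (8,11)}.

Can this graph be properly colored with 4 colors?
Yes, G is 4-colorable

A valid 4-coloring: color 1: [6]; color 2: [0, 8]; color 3: [2, 11]; color 4: [9].
(χ(G) = 4 ≤ 4.)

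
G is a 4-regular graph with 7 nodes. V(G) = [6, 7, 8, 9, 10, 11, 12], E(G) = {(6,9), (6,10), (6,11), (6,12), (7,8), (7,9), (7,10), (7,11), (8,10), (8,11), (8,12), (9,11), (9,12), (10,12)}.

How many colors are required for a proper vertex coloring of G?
Clique number ω(G) = 3 (lower bound: χ ≥ ω).
Suppose a proper 3-coloring c exists. The clique [6, 9, 11] takes 3 distinct colors; by symmetry let c(6) = 1, c(9) = 2, c(11) = 3.
- Vertex 7: neighbors [9, 11] already have colors [2, 3] ⇒ c(7) = 1.
- Vertex 8: neighbors [7, 11] already have colors [1, 3] ⇒ c(8) = 2.
- Vertex 10: neighbors [6, 8] already have colors [1, 2] ⇒ c(10) = 3.
- Vertex 12: neighbors [6, 8, 10] already have colors [1, 2, 3] — all 3 colors blocked. Contradiction.
The forced assignments end in a contradiction, so G has no proper 3-coloring (χ ≥ 4).
The coloring below uses 4 colors, so χ(G) = 4.
A valid 4-coloring: color 1: [10, 11]; color 2: [6, 7]; color 3: [8, 9]; color 4: [12].

χ(G) = 4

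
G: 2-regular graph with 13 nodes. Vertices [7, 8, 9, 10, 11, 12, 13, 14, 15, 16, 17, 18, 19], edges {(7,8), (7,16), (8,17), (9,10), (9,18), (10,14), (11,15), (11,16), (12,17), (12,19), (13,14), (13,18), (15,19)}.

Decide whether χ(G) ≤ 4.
A valid 4-coloring: color 1: [8, 10, 12, 15, 16, 18]; color 2: [7, 9, 11, 14, 17, 19]; color 3: [13].
(χ(G) = 3 ≤ 4.)

Yes, G is 4-colorable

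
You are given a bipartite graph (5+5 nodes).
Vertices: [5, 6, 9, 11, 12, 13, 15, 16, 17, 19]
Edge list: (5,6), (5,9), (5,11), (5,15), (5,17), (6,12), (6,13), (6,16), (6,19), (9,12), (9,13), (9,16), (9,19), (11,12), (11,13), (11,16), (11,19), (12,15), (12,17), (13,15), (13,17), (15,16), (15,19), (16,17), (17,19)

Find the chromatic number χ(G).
χ(G) = 2

Clique number ω(G) = 2 (lower bound: χ ≥ ω).
The graph is bipartite (no odd cycle), so 2 colors suffice: χ(G) = 2.
A valid 2-coloring: color 1: [5, 12, 13, 16, 19]; color 2: [6, 9, 11, 15, 17].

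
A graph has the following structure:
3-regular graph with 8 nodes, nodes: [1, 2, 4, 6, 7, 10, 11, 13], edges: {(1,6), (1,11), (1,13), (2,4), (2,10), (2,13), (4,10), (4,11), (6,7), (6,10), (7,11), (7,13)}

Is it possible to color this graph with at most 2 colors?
The clique on vertices [2, 4, 10] has size 3 > 2, so it alone needs 3 colors.

No, G is not 2-colorable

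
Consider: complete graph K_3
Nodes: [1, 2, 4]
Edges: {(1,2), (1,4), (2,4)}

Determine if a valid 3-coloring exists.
Yes, G is 3-colorable

A valid 3-coloring: color 1: [4]; color 2: [2]; color 3: [1].
(χ(G) = 3 ≤ 3.)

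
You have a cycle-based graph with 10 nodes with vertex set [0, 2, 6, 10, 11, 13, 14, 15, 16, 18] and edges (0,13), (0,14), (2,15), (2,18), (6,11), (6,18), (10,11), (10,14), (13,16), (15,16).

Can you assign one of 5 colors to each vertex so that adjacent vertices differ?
A valid 5-coloring: color 1: [11, 13, 14, 15, 18]; color 2: [0, 2, 6, 10, 16].
(χ(G) = 2 ≤ 5.)

Yes, G is 5-colorable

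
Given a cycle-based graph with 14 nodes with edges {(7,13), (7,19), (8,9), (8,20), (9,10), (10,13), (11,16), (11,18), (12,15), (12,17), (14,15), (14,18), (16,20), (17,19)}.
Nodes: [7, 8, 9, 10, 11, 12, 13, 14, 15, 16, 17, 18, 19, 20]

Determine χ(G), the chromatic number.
Clique number ω(G) = 2 (lower bound: χ ≥ ω).
The graph is bipartite (no odd cycle), so 2 colors suffice: χ(G) = 2.
A valid 2-coloring: color 1: [7, 8, 10, 15, 16, 17, 18]; color 2: [9, 11, 12, 13, 14, 19, 20].

χ(G) = 2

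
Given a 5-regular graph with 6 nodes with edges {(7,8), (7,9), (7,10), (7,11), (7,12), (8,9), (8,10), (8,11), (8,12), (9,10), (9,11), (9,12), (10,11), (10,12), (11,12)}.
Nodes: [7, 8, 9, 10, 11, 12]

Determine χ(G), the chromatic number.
χ(G) = 6

Clique number ω(G) = 6 (lower bound: χ ≥ ω).
The clique on [7, 8, 9, 10, 11, 12] has size 6, forcing χ ≥ 6, and the coloring below uses 6 colors, so χ(G) = 6.
A valid 6-coloring: color 1: [12]; color 2: [11]; color 3: [10]; color 4: [9]; color 5: [7]; color 6: [8].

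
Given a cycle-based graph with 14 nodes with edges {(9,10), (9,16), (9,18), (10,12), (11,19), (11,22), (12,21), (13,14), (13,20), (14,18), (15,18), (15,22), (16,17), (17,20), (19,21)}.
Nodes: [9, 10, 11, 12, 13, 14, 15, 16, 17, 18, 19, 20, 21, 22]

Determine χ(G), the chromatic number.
Clique number ω(G) = 2 (lower bound: χ ≥ ω).
Odd cycle [10, 12, 21, 19, 11, 22, 15, 18, 9] needs 3 colors (χ ≥ 3).
The coloring below uses 3 colors, so χ(G) = 3.
A valid 3-coloring: color 1: [9, 12, 14, 19, 20, 22]; color 2: [10, 11, 13, 17, 18, 21]; color 3: [15, 16].

χ(G) = 3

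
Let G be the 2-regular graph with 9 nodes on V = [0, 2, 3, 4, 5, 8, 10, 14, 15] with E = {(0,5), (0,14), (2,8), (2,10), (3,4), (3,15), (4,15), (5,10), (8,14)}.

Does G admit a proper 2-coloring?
The clique on vertices [3, 4, 15] has size 3 > 2, so it alone needs 3 colors.

No, G is not 2-colorable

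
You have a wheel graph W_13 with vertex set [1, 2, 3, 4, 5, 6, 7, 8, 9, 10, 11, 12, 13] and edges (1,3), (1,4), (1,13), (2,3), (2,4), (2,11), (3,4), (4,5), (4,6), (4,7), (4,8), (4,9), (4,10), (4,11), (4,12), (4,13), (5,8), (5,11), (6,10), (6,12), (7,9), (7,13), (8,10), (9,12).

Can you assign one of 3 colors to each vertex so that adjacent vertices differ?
Yes, G is 3-colorable

A valid 3-coloring: color 1: [4]; color 2: [1, 2, 5, 7, 10, 12]; color 3: [3, 6, 8, 9, 11, 13].
(χ(G) = 3 ≤ 3.)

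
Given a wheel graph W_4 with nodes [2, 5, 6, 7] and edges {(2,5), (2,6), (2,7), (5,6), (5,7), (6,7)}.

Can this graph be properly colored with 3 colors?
No, G is not 3-colorable

The clique on vertices [2, 5, 6, 7] has size 4 > 3, so it alone needs 4 colors.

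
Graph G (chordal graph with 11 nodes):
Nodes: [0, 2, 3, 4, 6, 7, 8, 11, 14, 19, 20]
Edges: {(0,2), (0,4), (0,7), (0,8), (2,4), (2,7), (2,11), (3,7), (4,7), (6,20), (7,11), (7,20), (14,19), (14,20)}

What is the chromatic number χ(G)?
Clique number ω(G) = 4 (lower bound: χ ≥ ω).
The clique on [0, 2, 4, 7] has size 4, forcing χ ≥ 4, and the coloring below uses 4 colors, so χ(G) = 4.
A valid 4-coloring: color 1: [6, 7, 8, 14]; color 2: [2, 3, 19, 20]; color 3: [0, 11]; color 4: [4].

χ(G) = 4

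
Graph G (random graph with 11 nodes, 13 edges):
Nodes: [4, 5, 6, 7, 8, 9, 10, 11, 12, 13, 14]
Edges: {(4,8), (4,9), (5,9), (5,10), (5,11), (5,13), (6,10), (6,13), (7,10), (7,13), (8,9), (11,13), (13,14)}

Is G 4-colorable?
Yes, G is 4-colorable

A valid 4-coloring: color 1: [9, 10, 12, 13]; color 2: [5, 6, 7, 8, 14]; color 3: [4, 11].
(χ(G) = 3 ≤ 4.)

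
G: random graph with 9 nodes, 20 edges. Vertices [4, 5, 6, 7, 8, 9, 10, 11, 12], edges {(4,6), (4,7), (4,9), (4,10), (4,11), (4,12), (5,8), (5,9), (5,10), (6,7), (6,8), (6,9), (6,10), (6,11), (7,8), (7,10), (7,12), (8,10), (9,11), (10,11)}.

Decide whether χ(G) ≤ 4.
Yes, G is 4-colorable

A valid 4-coloring: color 1: [4, 8]; color 2: [5, 6, 12]; color 3: [9, 10]; color 4: [7, 11].
(χ(G) = 4 ≤ 4.)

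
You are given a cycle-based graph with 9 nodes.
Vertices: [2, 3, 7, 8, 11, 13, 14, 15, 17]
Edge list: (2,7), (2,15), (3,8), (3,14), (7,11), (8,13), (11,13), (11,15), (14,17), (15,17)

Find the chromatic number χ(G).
χ(G) = 3

Clique number ω(G) = 2 (lower bound: χ ≥ ω).
Odd cycle [17, 14, 3, 8, 13, 11, 7, 2, 15] needs 3 colors (χ ≥ 3).
The coloring below uses 3 colors, so χ(G) = 3.
A valid 3-coloring: color 1: [7, 8, 14, 15]; color 2: [2, 3, 11, 17]; color 3: [13].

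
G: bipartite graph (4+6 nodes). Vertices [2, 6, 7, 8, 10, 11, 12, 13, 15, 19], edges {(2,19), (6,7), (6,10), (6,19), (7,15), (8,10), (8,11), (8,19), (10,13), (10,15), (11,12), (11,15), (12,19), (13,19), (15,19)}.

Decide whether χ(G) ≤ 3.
A valid 3-coloring: color 1: [7, 10, 11, 19]; color 2: [2, 6, 8, 12, 13, 15].
(χ(G) = 2 ≤ 3.)

Yes, G is 3-colorable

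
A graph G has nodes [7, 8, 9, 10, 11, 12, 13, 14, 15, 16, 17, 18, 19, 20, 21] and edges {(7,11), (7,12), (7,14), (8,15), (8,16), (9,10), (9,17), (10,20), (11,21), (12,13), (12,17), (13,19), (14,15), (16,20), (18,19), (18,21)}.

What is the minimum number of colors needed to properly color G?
χ(G) = 3

Clique number ω(G) = 2 (lower bound: χ ≥ ω).
Odd cycle [7, 11, 21, 18, 19, 13, 12] needs 3 colors (χ ≥ 3).
The coloring below uses 3 colors, so χ(G) = 3.
A valid 3-coloring: color 1: [8, 9, 11, 12, 14, 18, 20]; color 2: [7, 10, 13, 15, 16, 17, 21]; color 3: [19].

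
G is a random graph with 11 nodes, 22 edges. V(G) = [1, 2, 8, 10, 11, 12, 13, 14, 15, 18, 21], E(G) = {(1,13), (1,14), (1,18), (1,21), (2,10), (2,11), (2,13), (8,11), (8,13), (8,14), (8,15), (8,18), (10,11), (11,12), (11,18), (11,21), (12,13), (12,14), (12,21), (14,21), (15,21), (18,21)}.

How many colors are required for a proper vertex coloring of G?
Clique number ω(G) = 3 (lower bound: χ ≥ ω).
Odd cycle [12, 14, 1, 18, 11] needs 3 colors (χ ≥ 3).
Vertex 21 is adjacent to every vertex of [1, 11, 12, 14, 18], which already need 3 colors among themselves, so 21 needs a new color (χ ≥ 4).
The coloring below uses 4 colors, so χ(G) = 4.
A valid 4-coloring: color 1: [11, 13, 14, 15]; color 2: [8, 10, 21]; color 3: [2, 12, 18]; color 4: [1].

χ(G) = 4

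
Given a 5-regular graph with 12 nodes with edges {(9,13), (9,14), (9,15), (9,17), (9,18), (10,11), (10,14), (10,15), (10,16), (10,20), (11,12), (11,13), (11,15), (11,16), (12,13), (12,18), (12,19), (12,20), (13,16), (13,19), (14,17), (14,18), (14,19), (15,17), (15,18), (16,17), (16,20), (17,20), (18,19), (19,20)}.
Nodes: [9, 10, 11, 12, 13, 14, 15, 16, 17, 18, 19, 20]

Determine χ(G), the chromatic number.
Clique number ω(G) = 3 (lower bound: χ ≥ ω).
Suppose a proper 3-coloring c exists. The clique [9, 14, 17] takes 3 distinct colors; by symmetry let c(9) = 1, c(14) = 2, c(17) = 3.
- Vertex 15: neighbors [9, 17] already have colors [1, 3] ⇒ c(15) = 2.
- Vertex 18: neighbors [9, 14] already have colors [1, 2] ⇒ c(18) = 3.
- Vertex 19: neighbors [14, 18] already have colors [2, 3] ⇒ c(19) = 1.
- Vertex 12: neighbors [19, 18] already have colors [1, 3] ⇒ c(12) = 2.
- Vertex 20: neighbors [19, 12, 17] already have colors [1, 2, 3] — all 3 colors blocked. Contradiction.
The forced assignments end in a contradiction, so G has no proper 3-coloring (χ ≥ 4).
The coloring below uses 4 colors, so χ(G) = 4.
A valid 4-coloring: color 1: [9, 16, 19]; color 2: [12, 14, 15]; color 3: [11, 18, 20]; color 4: [10, 13, 17].

χ(G) = 4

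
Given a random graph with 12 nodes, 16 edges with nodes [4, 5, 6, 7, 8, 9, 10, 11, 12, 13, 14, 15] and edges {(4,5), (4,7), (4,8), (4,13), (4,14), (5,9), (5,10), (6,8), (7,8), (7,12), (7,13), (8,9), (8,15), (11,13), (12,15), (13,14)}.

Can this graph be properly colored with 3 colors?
A valid 3-coloring: color 1: [5, 8, 12, 13]; color 2: [4, 6, 9, 10, 11, 15]; color 3: [7, 14].
(χ(G) = 3 ≤ 3.)

Yes, G is 3-colorable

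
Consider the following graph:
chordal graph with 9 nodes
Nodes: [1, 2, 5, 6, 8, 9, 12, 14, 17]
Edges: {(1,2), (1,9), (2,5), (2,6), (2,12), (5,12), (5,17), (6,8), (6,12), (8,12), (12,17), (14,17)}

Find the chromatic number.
χ(G) = 3

Clique number ω(G) = 3 (lower bound: χ ≥ ω).
The clique on [6, 8, 12] has size 3, forcing χ ≥ 3, and the coloring below uses 3 colors, so χ(G) = 3.
A valid 3-coloring: color 1: [1, 12, 14]; color 2: [2, 8, 9, 17]; color 3: [5, 6].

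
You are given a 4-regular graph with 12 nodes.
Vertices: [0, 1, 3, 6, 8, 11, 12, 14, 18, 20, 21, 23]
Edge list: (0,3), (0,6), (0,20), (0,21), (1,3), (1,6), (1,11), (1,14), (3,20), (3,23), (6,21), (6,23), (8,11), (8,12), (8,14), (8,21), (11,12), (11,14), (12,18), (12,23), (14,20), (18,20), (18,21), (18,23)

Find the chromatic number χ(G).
Clique number ω(G) = 3 (lower bound: χ ≥ ω).
The clique on [0, 3, 20] has size 3, forcing χ ≥ 3, and the coloring below uses 3 colors, so χ(G) = 3.
A valid 3-coloring: color 1: [3, 6, 12, 14]; color 2: [0, 1, 8, 18]; color 3: [11, 20, 21, 23].

χ(G) = 3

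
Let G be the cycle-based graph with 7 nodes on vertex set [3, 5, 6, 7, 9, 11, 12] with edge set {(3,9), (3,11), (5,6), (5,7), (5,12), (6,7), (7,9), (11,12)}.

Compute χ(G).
χ(G) = 3

Clique number ω(G) = 3 (lower bound: χ ≥ ω).
The clique on [5, 6, 7] has size 3, forcing χ ≥ 3, and the coloring below uses 3 colors, so χ(G) = 3.
A valid 3-coloring: color 1: [3, 7, 12]; color 2: [5, 9, 11]; color 3: [6].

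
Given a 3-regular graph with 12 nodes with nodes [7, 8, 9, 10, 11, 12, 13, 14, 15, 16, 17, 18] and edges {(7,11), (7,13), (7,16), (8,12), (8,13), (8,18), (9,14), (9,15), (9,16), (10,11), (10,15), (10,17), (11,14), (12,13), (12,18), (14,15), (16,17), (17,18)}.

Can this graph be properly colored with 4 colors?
A valid 4-coloring: color 1: [7, 8, 14, 17]; color 2: [9, 10, 13, 18]; color 3: [11, 12, 15, 16].
(χ(G) = 3 ≤ 4.)

Yes, G is 4-colorable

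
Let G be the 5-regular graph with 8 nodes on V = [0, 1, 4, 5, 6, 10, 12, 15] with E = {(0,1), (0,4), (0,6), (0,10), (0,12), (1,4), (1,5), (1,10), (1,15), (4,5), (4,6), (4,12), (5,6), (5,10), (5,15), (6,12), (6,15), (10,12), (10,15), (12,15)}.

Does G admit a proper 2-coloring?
The clique on vertices [0, 4, 6, 12] has size 4 > 2, so it alone needs 4 colors.

No, G is not 2-colorable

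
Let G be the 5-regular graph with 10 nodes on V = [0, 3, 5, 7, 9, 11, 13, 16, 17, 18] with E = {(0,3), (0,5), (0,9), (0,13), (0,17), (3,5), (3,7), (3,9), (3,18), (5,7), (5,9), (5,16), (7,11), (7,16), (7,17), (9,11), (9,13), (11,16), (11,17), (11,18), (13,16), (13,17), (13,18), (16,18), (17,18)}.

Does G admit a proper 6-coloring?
Yes, G is 6-colorable

A valid 6-coloring: color 1: [5, 11, 13]; color 2: [0, 7, 18]; color 3: [3, 16, 17]; color 4: [9].
(χ(G) = 4 ≤ 6.)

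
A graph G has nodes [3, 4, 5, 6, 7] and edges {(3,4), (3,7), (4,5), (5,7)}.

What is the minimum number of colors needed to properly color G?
χ(G) = 2

Clique number ω(G) = 2 (lower bound: χ ≥ ω).
The graph is bipartite (no odd cycle), so 2 colors suffice: χ(G) = 2.
A valid 2-coloring: color 1: [3, 5, 6]; color 2: [4, 7].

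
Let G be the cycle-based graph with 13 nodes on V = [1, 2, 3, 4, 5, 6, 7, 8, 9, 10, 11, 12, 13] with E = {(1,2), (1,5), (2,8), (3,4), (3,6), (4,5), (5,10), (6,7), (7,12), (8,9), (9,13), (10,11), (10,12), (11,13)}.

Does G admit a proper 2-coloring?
Odd cycle [10, 5, 4, 3, 6, 7, 12] needs 3 colors (χ ≥ 3).
Hence χ(G) ≥ 3 > 2, so no proper 2-coloring exists.

No, G is not 2-colorable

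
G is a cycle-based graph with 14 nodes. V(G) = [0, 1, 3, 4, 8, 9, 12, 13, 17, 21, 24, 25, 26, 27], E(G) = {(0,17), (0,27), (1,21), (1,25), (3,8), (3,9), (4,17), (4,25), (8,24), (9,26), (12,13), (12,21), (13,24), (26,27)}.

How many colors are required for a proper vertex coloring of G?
Clique number ω(G) = 2 (lower bound: χ ≥ ω).
The graph is bipartite (no odd cycle), so 2 colors suffice: χ(G) = 2.
A valid 2-coloring: color 1: [8, 9, 13, 17, 21, 25, 27]; color 2: [0, 1, 3, 4, 12, 24, 26].

χ(G) = 2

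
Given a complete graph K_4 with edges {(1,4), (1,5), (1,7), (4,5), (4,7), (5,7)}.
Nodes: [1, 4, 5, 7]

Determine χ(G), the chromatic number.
Clique number ω(G) = 4 (lower bound: χ ≥ ω).
The clique on [1, 4, 5, 7] has size 4, forcing χ ≥ 4, and the coloring below uses 4 colors, so χ(G) = 4.
A valid 4-coloring: color 1: [4]; color 2: [7]; color 3: [1]; color 4: [5].

χ(G) = 4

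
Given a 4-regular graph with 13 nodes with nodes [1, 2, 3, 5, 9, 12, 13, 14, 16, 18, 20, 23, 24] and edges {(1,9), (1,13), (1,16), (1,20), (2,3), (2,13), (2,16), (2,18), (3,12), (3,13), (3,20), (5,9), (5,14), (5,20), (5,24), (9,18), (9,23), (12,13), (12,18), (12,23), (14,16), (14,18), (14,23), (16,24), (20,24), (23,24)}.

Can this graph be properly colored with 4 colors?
Yes, G is 4-colorable

A valid 4-coloring: color 1: [1, 2, 12, 14, 24]; color 2: [3, 5, 16, 18, 23]; color 3: [9, 13, 20].
(χ(G) = 3 ≤ 4.)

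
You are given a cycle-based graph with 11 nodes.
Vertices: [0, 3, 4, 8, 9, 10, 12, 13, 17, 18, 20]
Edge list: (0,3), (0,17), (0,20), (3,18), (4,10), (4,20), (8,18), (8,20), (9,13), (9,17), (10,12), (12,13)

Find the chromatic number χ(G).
χ(G) = 3

Clique number ω(G) = 2 (lower bound: χ ≥ ω).
Odd cycle [3, 18, 8, 20, 4, 10, 12, 13, 9, 17, 0] needs 3 colors (χ ≥ 3).
The coloring below uses 3 colors, so χ(G) = 3.
A valid 3-coloring: color 1: [0, 4, 9, 12, 18]; color 2: [3, 10, 13, 17, 20]; color 3: [8].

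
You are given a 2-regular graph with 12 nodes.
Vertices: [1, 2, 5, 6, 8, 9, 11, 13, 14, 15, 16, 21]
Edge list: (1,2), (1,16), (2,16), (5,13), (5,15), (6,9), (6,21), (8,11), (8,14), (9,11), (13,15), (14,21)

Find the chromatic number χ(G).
χ(G) = 3

Clique number ω(G) = 3 (lower bound: χ ≥ ω).
The clique on [1, 2, 16] has size 3, forcing χ ≥ 3, and the coloring below uses 3 colors, so χ(G) = 3.
A valid 3-coloring: color 1: [1, 5, 8, 9, 21]; color 2: [6, 11, 14, 15, 16]; color 3: [2, 13].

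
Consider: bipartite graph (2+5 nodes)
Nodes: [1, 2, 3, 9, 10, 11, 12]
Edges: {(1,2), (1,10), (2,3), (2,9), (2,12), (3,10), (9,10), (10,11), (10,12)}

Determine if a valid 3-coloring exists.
A valid 3-coloring: color 1: [2, 10]; color 2: [1, 3, 9, 11, 12].
(χ(G) = 2 ≤ 3.)

Yes, G is 3-colorable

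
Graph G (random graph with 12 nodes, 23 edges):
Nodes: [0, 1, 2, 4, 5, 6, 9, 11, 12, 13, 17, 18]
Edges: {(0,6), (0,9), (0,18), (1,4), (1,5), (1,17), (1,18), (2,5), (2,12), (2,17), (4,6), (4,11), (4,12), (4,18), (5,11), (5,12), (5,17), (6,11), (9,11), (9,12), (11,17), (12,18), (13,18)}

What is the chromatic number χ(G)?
Clique number ω(G) = 3 (lower bound: χ ≥ ω).
Suppose a proper 3-coloring c exists. The clique [1, 4, 18] takes 3 distinct colors; by symmetry let c(1) = 1, c(4) = 2, c(18) = 3.
- Vertex 12: neighbors [4, 18] already have colors [2, 3] ⇒ c(12) = 1.
- Vertex 11: neighbors [4] already have colors [2]; try each remaining color.
- Case c(11) = 1:
  - Vertex 6: neighbors [11, 4] already have colors [1, 2] ⇒ c(6) = 3.
  - Vertex 2: neighbors [12] already have colors [1]; try each remaining color.
  - Case c(2) = 2:
    - Vertex 5: neighbors [1, 2] already have colors [1, 2] ⇒ c(5) = 3.
    - Vertex 17: neighbors [1, 2, 5] already have colors [1, 2, 3] — all 3 colors blocked. Contradiction.
  - Case c(2) = 3:
    - Vertex 5: neighbors [1, 2] already have colors [1, 3] ⇒ c(5) = 2.
    - Vertex 17: neighbors [1, 5, 2] already have colors [1, 2, 3] — all 3 colors blocked. Contradiction.
- Case c(11) = 3:
  - Vertex 5: neighbors [1, 11] already have colors [1, 3] ⇒ c(5) = 2.
  - Vertex 17: neighbors [1, 5, 11] already have colors [1, 2, 3] — all 3 colors blocked. Contradiction.
Every case ends in a contradiction, so G has no proper 3-coloring (χ ≥ 4).
The coloring below uses 4 colors, so χ(G) = 4.
A valid 4-coloring: color 1: [0, 1, 2, 11, 13]; color 2: [5, 6, 9, 18]; color 3: [12, 17]; color 4: [4].

χ(G) = 4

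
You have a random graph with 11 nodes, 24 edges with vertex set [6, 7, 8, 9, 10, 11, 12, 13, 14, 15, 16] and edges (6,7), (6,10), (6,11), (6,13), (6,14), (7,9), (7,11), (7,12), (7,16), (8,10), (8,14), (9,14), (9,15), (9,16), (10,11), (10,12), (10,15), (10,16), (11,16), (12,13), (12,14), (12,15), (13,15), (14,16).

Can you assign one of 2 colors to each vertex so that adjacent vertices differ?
The clique on vertices [7, 9, 16] has size 3 > 2, so it alone needs 3 colors.

No, G is not 2-colorable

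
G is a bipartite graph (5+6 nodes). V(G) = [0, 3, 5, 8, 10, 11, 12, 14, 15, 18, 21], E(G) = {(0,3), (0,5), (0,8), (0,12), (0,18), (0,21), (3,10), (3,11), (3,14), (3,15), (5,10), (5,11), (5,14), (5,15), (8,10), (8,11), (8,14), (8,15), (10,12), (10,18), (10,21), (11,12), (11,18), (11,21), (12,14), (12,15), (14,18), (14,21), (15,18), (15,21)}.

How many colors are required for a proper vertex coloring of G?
Clique number ω(G) = 2 (lower bound: χ ≥ ω).
The graph is bipartite (no odd cycle), so 2 colors suffice: χ(G) = 2.
A valid 2-coloring: color 1: [0, 10, 11, 14, 15]; color 2: [3, 5, 8, 12, 18, 21].

χ(G) = 2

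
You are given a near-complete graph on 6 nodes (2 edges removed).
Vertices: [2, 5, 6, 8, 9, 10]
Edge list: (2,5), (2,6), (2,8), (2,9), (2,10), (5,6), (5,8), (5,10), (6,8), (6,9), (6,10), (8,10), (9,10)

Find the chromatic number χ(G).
χ(G) = 5

Clique number ω(G) = 5 (lower bound: χ ≥ ω).
The clique on [2, 5, 6, 8, 10] has size 5, forcing χ ≥ 5, and the coloring below uses 5 colors, so χ(G) = 5.
A valid 5-coloring: color 1: [2]; color 2: [10]; color 3: [6]; color 4: [8, 9]; color 5: [5].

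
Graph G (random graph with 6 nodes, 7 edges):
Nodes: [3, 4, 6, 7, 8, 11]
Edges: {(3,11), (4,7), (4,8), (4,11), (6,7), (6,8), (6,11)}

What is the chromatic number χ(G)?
Clique number ω(G) = 2 (lower bound: χ ≥ ω).
The graph is bipartite (no odd cycle), so 2 colors suffice: χ(G) = 2.
A valid 2-coloring: color 1: [3, 4, 6]; color 2: [7, 8, 11].

χ(G) = 2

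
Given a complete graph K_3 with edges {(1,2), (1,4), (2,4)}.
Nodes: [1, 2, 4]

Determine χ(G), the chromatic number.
χ(G) = 3

Clique number ω(G) = 3 (lower bound: χ ≥ ω).
The clique on [1, 2, 4] has size 3, forcing χ ≥ 3, and the coloring below uses 3 colors, so χ(G) = 3.
A valid 3-coloring: color 1: [4]; color 2: [2]; color 3: [1].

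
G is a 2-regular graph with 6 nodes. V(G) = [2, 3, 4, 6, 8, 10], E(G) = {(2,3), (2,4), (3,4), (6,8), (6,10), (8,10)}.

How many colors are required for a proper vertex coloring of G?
χ(G) = 3

Clique number ω(G) = 3 (lower bound: χ ≥ ω).
The clique on [6, 8, 10] has size 3, forcing χ ≥ 3, and the coloring below uses 3 colors, so χ(G) = 3.
A valid 3-coloring: color 1: [4, 8]; color 2: [2, 10]; color 3: [3, 6].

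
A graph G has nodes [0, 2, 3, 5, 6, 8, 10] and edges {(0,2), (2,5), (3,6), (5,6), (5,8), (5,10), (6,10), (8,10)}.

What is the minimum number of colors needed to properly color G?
Clique number ω(G) = 3 (lower bound: χ ≥ ω).
The clique on [5, 8, 10] has size 3, forcing χ ≥ 3, and the coloring below uses 3 colors, so χ(G) = 3.
A valid 3-coloring: color 1: [0, 3, 5]; color 2: [2, 6, 8]; color 3: [10].

χ(G) = 3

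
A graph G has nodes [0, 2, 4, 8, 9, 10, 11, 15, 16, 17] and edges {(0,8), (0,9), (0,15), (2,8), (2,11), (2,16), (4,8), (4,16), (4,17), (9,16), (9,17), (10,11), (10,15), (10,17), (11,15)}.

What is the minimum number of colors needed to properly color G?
χ(G) = 3

Clique number ω(G) = 3 (lower bound: χ ≥ ω).
The clique on [10, 11, 15] has size 3, forcing χ ≥ 3, and the coloring below uses 3 colors, so χ(G) = 3.
A valid 3-coloring: color 1: [8, 11, 16, 17]; color 2: [0, 2, 4, 10]; color 3: [9, 15].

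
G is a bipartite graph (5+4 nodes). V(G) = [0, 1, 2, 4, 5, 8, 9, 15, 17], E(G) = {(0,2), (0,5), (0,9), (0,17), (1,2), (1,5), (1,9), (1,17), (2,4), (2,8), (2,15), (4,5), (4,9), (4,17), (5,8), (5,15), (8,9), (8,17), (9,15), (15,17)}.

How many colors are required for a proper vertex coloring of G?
χ(G) = 2

Clique number ω(G) = 2 (lower bound: χ ≥ ω).
The graph is bipartite (no odd cycle), so 2 colors suffice: χ(G) = 2.
A valid 2-coloring: color 1: [2, 5, 9, 17]; color 2: [0, 1, 4, 8, 15].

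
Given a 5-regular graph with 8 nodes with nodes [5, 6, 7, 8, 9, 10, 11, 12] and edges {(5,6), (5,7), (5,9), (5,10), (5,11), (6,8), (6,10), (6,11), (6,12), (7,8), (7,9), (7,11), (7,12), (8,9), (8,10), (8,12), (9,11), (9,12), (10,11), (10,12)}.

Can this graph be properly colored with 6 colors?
A valid 6-coloring: color 1: [9, 10]; color 2: [6, 7]; color 3: [5, 12]; color 4: [8, 11].
(χ(G) = 4 ≤ 6.)

Yes, G is 6-colorable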